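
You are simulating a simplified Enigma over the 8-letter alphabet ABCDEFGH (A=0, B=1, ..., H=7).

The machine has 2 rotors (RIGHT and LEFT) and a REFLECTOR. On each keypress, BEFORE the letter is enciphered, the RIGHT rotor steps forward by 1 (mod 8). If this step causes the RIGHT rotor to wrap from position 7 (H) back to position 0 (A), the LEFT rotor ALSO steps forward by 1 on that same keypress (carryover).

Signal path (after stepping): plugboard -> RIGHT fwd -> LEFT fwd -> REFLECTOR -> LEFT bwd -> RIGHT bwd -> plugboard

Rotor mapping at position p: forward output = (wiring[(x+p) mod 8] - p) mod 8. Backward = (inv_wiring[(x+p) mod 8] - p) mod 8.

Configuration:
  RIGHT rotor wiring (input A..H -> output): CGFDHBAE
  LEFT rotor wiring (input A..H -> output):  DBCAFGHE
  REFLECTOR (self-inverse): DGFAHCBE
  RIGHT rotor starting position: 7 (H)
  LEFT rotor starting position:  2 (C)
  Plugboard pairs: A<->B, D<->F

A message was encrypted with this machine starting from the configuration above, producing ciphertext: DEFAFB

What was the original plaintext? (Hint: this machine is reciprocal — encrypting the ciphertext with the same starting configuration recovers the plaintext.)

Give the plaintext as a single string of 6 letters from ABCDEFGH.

Answer: GHBCGG

Derivation:
Char 1 ('D'): step: R->0, L->3 (L advanced); D->plug->F->R->B->L->C->refl->F->L'->A->R'->G->plug->G
Char 2 ('E'): step: R->1, L=3; E->plug->E->R->A->L->F->refl->C->L'->B->R'->H->plug->H
Char 3 ('F'): step: R->2, L=3; F->plug->D->R->H->L->H->refl->E->L'->D->R'->A->plug->B
Char 4 ('A'): step: R->3, L=3; A->plug->B->R->E->L->B->refl->G->L'->G->R'->C->plug->C
Char 5 ('F'): step: R->4, L=3; F->plug->D->R->A->L->F->refl->C->L'->B->R'->G->plug->G
Char 6 ('B'): step: R->5, L=3; B->plug->A->R->E->L->B->refl->G->L'->G->R'->G->plug->G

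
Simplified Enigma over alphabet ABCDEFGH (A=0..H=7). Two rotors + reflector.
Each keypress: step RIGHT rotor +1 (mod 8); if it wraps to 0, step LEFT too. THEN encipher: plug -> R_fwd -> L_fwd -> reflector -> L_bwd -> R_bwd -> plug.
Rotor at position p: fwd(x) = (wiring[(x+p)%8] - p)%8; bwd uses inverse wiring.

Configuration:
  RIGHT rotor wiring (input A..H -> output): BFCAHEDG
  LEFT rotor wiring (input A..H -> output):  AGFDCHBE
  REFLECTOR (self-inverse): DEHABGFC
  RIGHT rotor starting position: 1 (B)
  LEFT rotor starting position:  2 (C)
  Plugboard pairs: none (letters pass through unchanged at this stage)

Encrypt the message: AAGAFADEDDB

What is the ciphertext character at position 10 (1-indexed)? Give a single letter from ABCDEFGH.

Char 1 ('A'): step: R->2, L=2; A->plug->A->R->A->L->D->refl->A->L'->C->R'->D->plug->D
Char 2 ('A'): step: R->3, L=2; A->plug->A->R->F->L->C->refl->H->L'->E->R'->B->plug->B
Char 3 ('G'): step: R->4, L=2; G->plug->G->R->G->L->G->refl->F->L'->D->R'->A->plug->A
Char 4 ('A'): step: R->5, L=2; A->plug->A->R->H->L->E->refl->B->L'->B->R'->C->plug->C
Char 5 ('F'): step: R->6, L=2; F->plug->F->R->C->L->A->refl->D->L'->A->R'->B->plug->B
Char 6 ('A'): step: R->7, L=2; A->plug->A->R->H->L->E->refl->B->L'->B->R'->E->plug->E
Char 7 ('D'): step: R->0, L->3 (L advanced); D->plug->D->R->A->L->A->refl->D->L'->G->R'->H->plug->H
Char 8 ('E'): step: R->1, L=3; E->plug->E->R->D->L->G->refl->F->L'->F->R'->G->plug->G
Char 9 ('D'): step: R->2, L=3; D->plug->D->R->C->L->E->refl->B->L'->E->R'->F->plug->F
Char 10 ('D'): step: R->3, L=3; D->plug->D->R->A->L->A->refl->D->L'->G->R'->F->plug->F

F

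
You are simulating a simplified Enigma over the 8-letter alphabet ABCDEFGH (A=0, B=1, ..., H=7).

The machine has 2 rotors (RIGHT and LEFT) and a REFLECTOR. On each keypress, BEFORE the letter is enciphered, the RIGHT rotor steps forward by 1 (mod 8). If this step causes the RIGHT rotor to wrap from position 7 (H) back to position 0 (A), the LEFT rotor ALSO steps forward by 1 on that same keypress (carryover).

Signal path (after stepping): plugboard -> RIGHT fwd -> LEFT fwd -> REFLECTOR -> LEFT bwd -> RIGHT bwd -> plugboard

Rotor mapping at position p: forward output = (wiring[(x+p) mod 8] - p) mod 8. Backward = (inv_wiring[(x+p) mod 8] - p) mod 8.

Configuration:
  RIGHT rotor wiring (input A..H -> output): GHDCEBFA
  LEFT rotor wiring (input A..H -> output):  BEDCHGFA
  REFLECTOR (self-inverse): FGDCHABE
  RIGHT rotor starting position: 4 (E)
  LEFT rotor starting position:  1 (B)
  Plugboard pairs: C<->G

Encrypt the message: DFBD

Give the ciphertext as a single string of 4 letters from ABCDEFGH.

Answer: BADF

Derivation:
Char 1 ('D'): step: R->5, L=1; D->plug->D->R->B->L->C->refl->D->L'->A->R'->B->plug->B
Char 2 ('F'): step: R->6, L=1; F->plug->F->R->E->L->F->refl->A->L'->H->R'->A->plug->A
Char 3 ('B'): step: R->7, L=1; B->plug->B->R->H->L->A->refl->F->L'->E->R'->D->plug->D
Char 4 ('D'): step: R->0, L->2 (L advanced); D->plug->D->R->C->L->F->refl->A->L'->B->R'->F->plug->F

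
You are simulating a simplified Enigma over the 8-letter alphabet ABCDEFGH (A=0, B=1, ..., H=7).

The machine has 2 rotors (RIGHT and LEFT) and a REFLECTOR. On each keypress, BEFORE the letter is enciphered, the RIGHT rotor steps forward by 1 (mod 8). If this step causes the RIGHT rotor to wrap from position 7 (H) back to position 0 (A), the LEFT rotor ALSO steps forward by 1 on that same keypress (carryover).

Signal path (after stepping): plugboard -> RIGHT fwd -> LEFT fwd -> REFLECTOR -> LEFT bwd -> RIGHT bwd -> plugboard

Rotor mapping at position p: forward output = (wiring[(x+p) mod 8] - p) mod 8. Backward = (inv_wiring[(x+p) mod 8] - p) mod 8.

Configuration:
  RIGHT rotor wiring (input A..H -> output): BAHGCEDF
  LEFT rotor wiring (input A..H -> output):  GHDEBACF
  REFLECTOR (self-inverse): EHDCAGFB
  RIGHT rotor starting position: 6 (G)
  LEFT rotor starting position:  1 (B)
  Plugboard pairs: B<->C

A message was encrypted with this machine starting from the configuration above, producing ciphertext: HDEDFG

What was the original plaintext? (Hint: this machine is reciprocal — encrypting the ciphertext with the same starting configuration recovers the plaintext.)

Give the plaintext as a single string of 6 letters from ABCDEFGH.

Char 1 ('H'): step: R->7, L=1; H->plug->H->R->E->L->H->refl->B->L'->F->R'->G->plug->G
Char 2 ('D'): step: R->0, L->2 (L advanced); D->plug->D->R->G->L->E->refl->A->L'->E->R'->F->plug->F
Char 3 ('E'): step: R->1, L=2; E->plug->E->R->D->L->G->refl->F->L'->H->R'->A->plug->A
Char 4 ('D'): step: R->2, L=2; D->plug->D->R->C->L->H->refl->B->L'->A->R'->C->plug->B
Char 5 ('F'): step: R->3, L=2; F->plug->F->R->G->L->E->refl->A->L'->E->R'->H->plug->H
Char 6 ('G'): step: R->4, L=2; G->plug->G->R->D->L->G->refl->F->L'->H->R'->C->plug->B

Answer: GFABHB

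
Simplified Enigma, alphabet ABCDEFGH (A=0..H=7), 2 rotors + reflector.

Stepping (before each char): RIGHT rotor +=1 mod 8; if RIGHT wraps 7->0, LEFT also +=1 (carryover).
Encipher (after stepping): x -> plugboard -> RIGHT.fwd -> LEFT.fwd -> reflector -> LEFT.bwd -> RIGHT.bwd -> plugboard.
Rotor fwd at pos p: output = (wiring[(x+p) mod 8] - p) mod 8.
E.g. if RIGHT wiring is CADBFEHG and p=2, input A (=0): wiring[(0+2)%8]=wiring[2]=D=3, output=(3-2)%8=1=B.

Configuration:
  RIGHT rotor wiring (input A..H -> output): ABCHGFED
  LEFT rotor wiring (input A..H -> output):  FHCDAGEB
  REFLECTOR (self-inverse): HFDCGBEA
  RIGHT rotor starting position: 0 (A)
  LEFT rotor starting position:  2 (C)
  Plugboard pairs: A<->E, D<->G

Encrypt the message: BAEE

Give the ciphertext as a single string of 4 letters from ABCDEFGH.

Answer: HGDH

Derivation:
Char 1 ('B'): step: R->1, L=2; B->plug->B->R->B->L->B->refl->F->L'->H->R'->H->plug->H
Char 2 ('A'): step: R->2, L=2; A->plug->E->R->C->L->G->refl->E->L'->D->R'->D->plug->G
Char 3 ('E'): step: R->3, L=2; E->plug->A->R->E->L->C->refl->D->L'->G->R'->G->plug->D
Char 4 ('E'): step: R->4, L=2; E->plug->A->R->C->L->G->refl->E->L'->D->R'->H->plug->H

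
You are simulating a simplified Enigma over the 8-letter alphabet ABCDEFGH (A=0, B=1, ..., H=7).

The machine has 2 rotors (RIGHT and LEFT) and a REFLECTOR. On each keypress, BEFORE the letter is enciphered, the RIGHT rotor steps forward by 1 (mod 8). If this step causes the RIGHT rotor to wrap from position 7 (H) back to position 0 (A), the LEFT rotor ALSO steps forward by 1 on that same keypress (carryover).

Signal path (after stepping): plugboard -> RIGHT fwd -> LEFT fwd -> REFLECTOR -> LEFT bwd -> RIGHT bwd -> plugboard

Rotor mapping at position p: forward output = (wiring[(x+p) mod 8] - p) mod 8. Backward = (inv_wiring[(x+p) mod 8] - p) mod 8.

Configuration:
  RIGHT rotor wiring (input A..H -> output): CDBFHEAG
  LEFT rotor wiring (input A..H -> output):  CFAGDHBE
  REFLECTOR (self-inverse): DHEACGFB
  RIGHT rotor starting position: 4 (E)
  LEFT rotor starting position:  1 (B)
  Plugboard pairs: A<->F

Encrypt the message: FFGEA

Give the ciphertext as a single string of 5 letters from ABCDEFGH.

Char 1 ('F'): step: R->5, L=1; F->plug->A->R->H->L->B->refl->H->L'->B->R'->C->plug->C
Char 2 ('F'): step: R->6, L=1; F->plug->A->R->C->L->F->refl->G->L'->E->R'->C->plug->C
Char 3 ('G'): step: R->7, L=1; G->plug->G->R->F->L->A->refl->D->L'->G->R'->E->plug->E
Char 4 ('E'): step: R->0, L->2 (L advanced); E->plug->E->R->H->L->D->refl->A->L'->G->R'->H->plug->H
Char 5 ('A'): step: R->1, L=2; A->plug->F->R->H->L->D->refl->A->L'->G->R'->D->plug->D

Answer: CCEHD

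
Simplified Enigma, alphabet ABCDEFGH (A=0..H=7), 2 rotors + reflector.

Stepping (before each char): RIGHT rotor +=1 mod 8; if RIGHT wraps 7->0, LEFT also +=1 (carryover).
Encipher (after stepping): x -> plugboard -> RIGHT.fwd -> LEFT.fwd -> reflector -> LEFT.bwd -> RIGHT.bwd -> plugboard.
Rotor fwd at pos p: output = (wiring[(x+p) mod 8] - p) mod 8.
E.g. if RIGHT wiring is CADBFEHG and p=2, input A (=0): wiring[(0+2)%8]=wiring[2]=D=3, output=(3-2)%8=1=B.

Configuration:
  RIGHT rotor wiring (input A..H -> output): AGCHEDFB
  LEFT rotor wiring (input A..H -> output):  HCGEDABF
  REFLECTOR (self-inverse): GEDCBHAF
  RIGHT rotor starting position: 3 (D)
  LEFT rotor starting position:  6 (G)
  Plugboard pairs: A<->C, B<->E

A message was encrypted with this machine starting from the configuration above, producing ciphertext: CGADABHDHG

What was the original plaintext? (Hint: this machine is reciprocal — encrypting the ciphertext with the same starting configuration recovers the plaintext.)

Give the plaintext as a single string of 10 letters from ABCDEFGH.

Answer: EDECDHBHBH

Derivation:
Char 1 ('C'): step: R->4, L=6; C->plug->A->R->A->L->D->refl->C->L'->H->R'->B->plug->E
Char 2 ('G'): step: R->5, L=6; G->plug->G->R->C->L->B->refl->E->L'->D->R'->D->plug->D
Char 3 ('A'): step: R->6, L=6; A->plug->C->R->C->L->B->refl->E->L'->D->R'->B->plug->E
Char 4 ('D'): step: R->7, L=6; D->plug->D->R->D->L->E->refl->B->L'->C->R'->A->plug->C
Char 5 ('A'): step: R->0, L->7 (L advanced); A->plug->C->R->C->L->D->refl->C->L'->H->R'->D->plug->D
Char 6 ('B'): step: R->1, L=7; B->plug->E->R->C->L->D->refl->C->L'->H->R'->H->plug->H
Char 7 ('H'): step: R->2, L=7; H->plug->H->R->E->L->F->refl->H->L'->D->R'->E->plug->B
Char 8 ('D'): step: R->3, L=7; D->plug->D->R->C->L->D->refl->C->L'->H->R'->H->plug->H
Char 9 ('H'): step: R->4, L=7; H->plug->H->R->D->L->H->refl->F->L'->E->R'->E->plug->B
Char 10 ('G'): step: R->5, L=7; G->plug->G->R->C->L->D->refl->C->L'->H->R'->H->plug->H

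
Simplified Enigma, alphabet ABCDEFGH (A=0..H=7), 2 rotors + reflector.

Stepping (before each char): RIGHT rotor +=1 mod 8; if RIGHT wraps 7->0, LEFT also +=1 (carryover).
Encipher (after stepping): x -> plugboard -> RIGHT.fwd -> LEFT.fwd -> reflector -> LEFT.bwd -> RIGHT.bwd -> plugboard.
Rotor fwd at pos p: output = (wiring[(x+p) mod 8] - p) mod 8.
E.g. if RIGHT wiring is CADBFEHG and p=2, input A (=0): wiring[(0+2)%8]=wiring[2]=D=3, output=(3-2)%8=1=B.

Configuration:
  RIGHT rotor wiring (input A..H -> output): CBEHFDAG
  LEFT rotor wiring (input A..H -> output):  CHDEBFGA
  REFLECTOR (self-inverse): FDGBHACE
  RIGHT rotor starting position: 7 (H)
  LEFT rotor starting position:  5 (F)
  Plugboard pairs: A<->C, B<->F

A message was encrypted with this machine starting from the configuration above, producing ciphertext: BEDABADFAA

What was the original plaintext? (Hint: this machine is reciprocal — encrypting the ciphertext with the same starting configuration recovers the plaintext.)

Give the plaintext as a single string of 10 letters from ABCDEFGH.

Answer: HBFCCDEBCG

Derivation:
Char 1 ('B'): step: R->0, L->6 (L advanced); B->plug->F->R->D->L->B->refl->D->L'->G->R'->H->plug->H
Char 2 ('E'): step: R->1, L=6; E->plug->E->R->C->L->E->refl->H->L'->H->R'->F->plug->B
Char 3 ('D'): step: R->2, L=6; D->plug->D->R->B->L->C->refl->G->L'->F->R'->B->plug->F
Char 4 ('A'): step: R->3, L=6; A->plug->C->R->A->L->A->refl->F->L'->E->R'->A->plug->C
Char 5 ('B'): step: R->4, L=6; B->plug->F->R->F->L->G->refl->C->L'->B->R'->A->plug->C
Char 6 ('A'): step: R->5, L=6; A->plug->C->R->B->L->C->refl->G->L'->F->R'->D->plug->D
Char 7 ('D'): step: R->6, L=6; D->plug->D->R->D->L->B->refl->D->L'->G->R'->E->plug->E
Char 8 ('F'): step: R->7, L=6; F->plug->B->R->D->L->B->refl->D->L'->G->R'->F->plug->B
Char 9 ('A'): step: R->0, L->7 (L advanced); A->plug->C->R->E->L->F->refl->A->L'->C->R'->A->plug->C
Char 10 ('A'): step: R->1, L=7; A->plug->C->R->G->L->G->refl->C->L'->F->R'->G->plug->G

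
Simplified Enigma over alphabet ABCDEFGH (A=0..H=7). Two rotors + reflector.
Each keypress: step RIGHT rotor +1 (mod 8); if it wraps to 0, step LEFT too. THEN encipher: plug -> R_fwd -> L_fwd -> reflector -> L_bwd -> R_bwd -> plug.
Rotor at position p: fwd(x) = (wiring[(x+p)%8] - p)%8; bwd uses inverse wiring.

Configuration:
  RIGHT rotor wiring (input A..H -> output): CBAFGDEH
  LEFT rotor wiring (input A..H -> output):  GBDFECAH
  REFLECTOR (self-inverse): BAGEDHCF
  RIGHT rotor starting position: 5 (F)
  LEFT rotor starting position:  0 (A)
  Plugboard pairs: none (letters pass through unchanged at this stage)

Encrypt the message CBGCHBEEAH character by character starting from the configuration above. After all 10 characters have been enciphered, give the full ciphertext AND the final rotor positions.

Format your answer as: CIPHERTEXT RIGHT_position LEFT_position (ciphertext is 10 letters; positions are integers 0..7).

Char 1 ('C'): step: R->6, L=0; C->plug->C->R->E->L->E->refl->D->L'->C->R'->E->plug->E
Char 2 ('B'): step: R->7, L=0; B->plug->B->R->D->L->F->refl->H->L'->H->R'->F->plug->F
Char 3 ('G'): step: R->0, L->1 (L advanced); G->plug->G->R->E->L->B->refl->A->L'->A->R'->C->plug->C
Char 4 ('C'): step: R->1, L=1; C->plug->C->R->E->L->B->refl->A->L'->A->R'->A->plug->A
Char 5 ('H'): step: R->2, L=1; H->plug->H->R->H->L->F->refl->H->L'->F->R'->F->plug->F
Char 6 ('B'): step: R->3, L=1; B->plug->B->R->D->L->D->refl->E->L'->C->R'->A->plug->A
Char 7 ('E'): step: R->4, L=1; E->plug->E->R->G->L->G->refl->C->L'->B->R'->H->plug->H
Char 8 ('E'): step: R->5, L=1; E->plug->E->R->E->L->B->refl->A->L'->A->R'->G->plug->G
Char 9 ('A'): step: R->6, L=1; A->plug->A->R->G->L->G->refl->C->L'->B->R'->B->plug->B
Char 10 ('H'): step: R->7, L=1; H->plug->H->R->F->L->H->refl->F->L'->H->R'->F->plug->F
Final: ciphertext=EFCAFAHGBF, RIGHT=7, LEFT=1

Answer: EFCAFAHGBF 7 1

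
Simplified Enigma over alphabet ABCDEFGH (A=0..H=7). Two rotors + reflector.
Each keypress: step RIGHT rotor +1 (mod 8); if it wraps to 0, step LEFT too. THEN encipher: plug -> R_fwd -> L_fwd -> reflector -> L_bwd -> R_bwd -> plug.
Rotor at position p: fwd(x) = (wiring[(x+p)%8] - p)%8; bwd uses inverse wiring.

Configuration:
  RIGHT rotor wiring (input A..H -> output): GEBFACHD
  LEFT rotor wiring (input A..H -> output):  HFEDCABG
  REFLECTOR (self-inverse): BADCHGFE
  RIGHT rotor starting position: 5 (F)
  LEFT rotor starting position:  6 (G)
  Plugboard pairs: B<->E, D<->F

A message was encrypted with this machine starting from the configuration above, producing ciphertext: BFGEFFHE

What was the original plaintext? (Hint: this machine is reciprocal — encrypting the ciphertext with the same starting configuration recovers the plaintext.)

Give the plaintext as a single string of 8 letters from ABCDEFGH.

Answer: FDFCGBEH

Derivation:
Char 1 ('B'): step: R->6, L=6; B->plug->E->R->D->L->H->refl->E->L'->G->R'->D->plug->F
Char 2 ('F'): step: R->7, L=6; F->plug->D->R->C->L->B->refl->A->L'->B->R'->F->plug->D
Char 3 ('G'): step: R->0, L->7 (L advanced); G->plug->G->R->H->L->C->refl->D->L'->F->R'->D->plug->F
Char 4 ('E'): step: R->1, L=7; E->plug->B->R->A->L->H->refl->E->L'->E->R'->C->plug->C
Char 5 ('F'): step: R->2, L=7; F->plug->D->R->A->L->H->refl->E->L'->E->R'->G->plug->G
Char 6 ('F'): step: R->3, L=7; F->plug->D->R->E->L->E->refl->H->L'->A->R'->E->plug->B
Char 7 ('H'): step: R->4, L=7; H->plug->H->R->B->L->A->refl->B->L'->G->R'->B->plug->E
Char 8 ('E'): step: R->5, L=7; E->plug->B->R->C->L->G->refl->F->L'->D->R'->H->plug->H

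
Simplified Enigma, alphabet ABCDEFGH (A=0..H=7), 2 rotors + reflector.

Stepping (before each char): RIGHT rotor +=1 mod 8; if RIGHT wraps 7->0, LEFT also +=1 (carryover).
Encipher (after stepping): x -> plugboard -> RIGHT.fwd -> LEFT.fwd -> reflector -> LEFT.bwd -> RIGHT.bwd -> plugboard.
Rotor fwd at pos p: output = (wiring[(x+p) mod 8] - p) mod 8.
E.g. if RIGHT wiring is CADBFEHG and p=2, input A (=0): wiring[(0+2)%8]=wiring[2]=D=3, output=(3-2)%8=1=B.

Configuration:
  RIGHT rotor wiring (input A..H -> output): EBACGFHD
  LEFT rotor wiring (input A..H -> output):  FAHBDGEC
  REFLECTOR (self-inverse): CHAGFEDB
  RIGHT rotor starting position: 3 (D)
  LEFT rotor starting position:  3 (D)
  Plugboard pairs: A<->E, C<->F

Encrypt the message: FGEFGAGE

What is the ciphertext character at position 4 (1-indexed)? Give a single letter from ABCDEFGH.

Char 1 ('F'): step: R->4, L=3; F->plug->C->R->D->L->B->refl->H->L'->E->R'->G->plug->G
Char 2 ('G'): step: R->5, L=3; G->plug->G->R->F->L->C->refl->A->L'->B->R'->H->plug->H
Char 3 ('E'): step: R->6, L=3; E->plug->A->R->B->L->A->refl->C->L'->F->R'->B->plug->B
Char 4 ('F'): step: R->7, L=3; F->plug->C->R->C->L->D->refl->G->L'->A->R'->H->plug->H

H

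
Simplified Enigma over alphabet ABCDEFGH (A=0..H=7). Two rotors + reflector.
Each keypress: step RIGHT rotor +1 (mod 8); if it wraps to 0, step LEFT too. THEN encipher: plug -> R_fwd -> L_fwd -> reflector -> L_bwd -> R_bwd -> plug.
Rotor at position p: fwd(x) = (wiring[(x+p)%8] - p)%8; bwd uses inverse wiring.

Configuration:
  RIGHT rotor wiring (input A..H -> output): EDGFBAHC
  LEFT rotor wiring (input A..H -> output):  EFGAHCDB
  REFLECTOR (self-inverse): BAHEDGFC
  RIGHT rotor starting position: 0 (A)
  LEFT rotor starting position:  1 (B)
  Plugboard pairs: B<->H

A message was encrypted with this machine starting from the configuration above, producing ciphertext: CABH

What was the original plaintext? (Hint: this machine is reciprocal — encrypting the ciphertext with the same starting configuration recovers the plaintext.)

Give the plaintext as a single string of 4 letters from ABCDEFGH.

Char 1 ('C'): step: R->1, L=1; C->plug->C->R->E->L->B->refl->A->L'->G->R'->F->plug->F
Char 2 ('A'): step: R->2, L=1; A->plug->A->R->E->L->B->refl->A->L'->G->R'->D->plug->D
Char 3 ('B'): step: R->3, L=1; B->plug->H->R->D->L->G->refl->F->L'->B->R'->F->plug->F
Char 4 ('H'): step: R->4, L=1; H->plug->B->R->E->L->B->refl->A->L'->G->R'->D->plug->D

Answer: FDFD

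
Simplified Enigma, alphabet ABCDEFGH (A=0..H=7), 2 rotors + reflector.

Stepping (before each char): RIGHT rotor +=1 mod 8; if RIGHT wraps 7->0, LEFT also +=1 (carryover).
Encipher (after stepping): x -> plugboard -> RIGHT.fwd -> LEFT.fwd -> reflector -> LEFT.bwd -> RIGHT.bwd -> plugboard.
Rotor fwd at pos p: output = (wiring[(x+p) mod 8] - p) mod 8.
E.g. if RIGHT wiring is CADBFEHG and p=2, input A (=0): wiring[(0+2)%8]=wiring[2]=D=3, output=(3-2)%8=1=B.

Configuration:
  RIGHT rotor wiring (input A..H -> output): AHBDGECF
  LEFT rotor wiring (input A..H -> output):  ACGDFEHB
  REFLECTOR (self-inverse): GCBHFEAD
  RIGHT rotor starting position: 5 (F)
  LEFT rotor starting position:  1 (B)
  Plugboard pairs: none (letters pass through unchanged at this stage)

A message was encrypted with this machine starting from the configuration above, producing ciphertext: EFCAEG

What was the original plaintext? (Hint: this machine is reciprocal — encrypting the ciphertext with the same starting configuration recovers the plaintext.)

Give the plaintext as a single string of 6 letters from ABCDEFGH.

Answer: DEDHCA

Derivation:
Char 1 ('E'): step: R->6, L=1; E->plug->E->R->D->L->E->refl->F->L'->B->R'->D->plug->D
Char 2 ('F'): step: R->7, L=1; F->plug->F->R->H->L->H->refl->D->L'->E->R'->E->plug->E
Char 3 ('C'): step: R->0, L->2 (L advanced); C->plug->C->R->B->L->B->refl->C->L'->D->R'->D->plug->D
Char 4 ('A'): step: R->1, L=2; A->plug->A->R->G->L->G->refl->A->L'->H->R'->H->plug->H
Char 5 ('E'): step: R->2, L=2; E->plug->E->R->A->L->E->refl->F->L'->E->R'->C->plug->C
Char 6 ('G'): step: R->3, L=2; G->plug->G->R->E->L->F->refl->E->L'->A->R'->A->plug->A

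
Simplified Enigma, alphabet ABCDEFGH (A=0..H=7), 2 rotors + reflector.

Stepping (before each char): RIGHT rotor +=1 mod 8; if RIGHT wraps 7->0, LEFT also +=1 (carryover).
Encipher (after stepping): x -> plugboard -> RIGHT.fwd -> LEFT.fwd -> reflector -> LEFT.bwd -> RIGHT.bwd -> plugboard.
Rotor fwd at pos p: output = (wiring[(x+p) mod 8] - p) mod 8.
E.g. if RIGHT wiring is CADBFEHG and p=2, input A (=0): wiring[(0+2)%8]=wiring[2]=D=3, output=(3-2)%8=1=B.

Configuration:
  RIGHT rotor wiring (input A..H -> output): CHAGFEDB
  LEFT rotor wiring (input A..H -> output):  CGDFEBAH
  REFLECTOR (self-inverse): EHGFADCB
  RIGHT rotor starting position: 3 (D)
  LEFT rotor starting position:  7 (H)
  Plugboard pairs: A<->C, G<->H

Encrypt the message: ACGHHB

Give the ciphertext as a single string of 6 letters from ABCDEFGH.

Char 1 ('A'): step: R->4, L=7; A->plug->C->R->H->L->B->refl->H->L'->C->R'->H->plug->G
Char 2 ('C'): step: R->5, L=7; C->plug->A->R->H->L->B->refl->H->L'->C->R'->E->plug->E
Char 3 ('G'): step: R->6, L=7; G->plug->H->R->G->L->C->refl->G->L'->E->R'->C->plug->A
Char 4 ('H'): step: R->7, L=7; H->plug->G->R->F->L->F->refl->D->L'->B->R'->D->plug->D
Char 5 ('H'): step: R->0, L->0 (L advanced); H->plug->G->R->D->L->F->refl->D->L'->C->R'->A->plug->C
Char 6 ('B'): step: R->1, L=0; B->plug->B->R->H->L->H->refl->B->L'->F->R'->C->plug->A

Answer: GEADCA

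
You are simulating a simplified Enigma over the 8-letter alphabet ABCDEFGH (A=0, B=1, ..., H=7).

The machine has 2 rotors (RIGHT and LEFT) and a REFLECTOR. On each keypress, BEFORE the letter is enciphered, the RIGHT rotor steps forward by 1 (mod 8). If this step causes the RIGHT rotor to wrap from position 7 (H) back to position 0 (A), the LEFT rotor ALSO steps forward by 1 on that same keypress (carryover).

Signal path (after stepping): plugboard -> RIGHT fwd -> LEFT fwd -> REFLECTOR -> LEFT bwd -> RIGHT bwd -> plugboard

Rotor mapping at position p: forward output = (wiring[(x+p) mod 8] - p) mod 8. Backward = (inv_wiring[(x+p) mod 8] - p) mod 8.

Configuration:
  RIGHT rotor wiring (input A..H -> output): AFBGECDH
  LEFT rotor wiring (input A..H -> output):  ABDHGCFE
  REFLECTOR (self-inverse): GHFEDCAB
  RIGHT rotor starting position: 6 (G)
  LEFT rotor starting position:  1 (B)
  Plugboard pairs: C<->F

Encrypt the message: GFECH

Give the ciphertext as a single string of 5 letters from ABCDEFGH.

Answer: BBFEA

Derivation:
Char 1 ('G'): step: R->7, L=1; G->plug->G->R->D->L->F->refl->C->L'->B->R'->B->plug->B
Char 2 ('F'): step: R->0, L->2 (L advanced); F->plug->C->R->B->L->F->refl->C->L'->F->R'->B->plug->B
Char 3 ('E'): step: R->1, L=2; E->plug->E->R->B->L->F->refl->C->L'->F->R'->C->plug->F
Char 4 ('C'): step: R->2, L=2; C->plug->F->R->F->L->C->refl->F->L'->B->R'->E->plug->E
Char 5 ('H'): step: R->3, L=2; H->plug->H->R->G->L->G->refl->A->L'->D->R'->A->plug->A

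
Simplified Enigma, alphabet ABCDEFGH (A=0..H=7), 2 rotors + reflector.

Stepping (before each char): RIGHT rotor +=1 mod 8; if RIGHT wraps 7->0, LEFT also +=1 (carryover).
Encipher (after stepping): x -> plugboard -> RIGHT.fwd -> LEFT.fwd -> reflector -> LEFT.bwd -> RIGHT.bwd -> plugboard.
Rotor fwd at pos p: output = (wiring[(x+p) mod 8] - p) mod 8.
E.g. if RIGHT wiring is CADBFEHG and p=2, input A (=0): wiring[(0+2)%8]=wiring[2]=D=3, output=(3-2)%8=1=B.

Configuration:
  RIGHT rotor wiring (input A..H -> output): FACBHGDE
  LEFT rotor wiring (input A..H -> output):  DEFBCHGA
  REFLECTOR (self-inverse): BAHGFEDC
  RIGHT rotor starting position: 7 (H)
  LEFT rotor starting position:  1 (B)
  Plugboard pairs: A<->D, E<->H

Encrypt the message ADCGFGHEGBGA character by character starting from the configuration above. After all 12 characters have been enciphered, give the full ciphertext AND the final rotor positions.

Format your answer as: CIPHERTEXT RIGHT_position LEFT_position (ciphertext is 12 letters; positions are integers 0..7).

Answer: HBDADHFABDDC 3 3

Derivation:
Char 1 ('A'): step: R->0, L->2 (L advanced); A->plug->D->R->B->L->H->refl->C->L'->H->R'->E->plug->H
Char 2 ('D'): step: R->1, L=2; D->plug->A->R->H->L->C->refl->H->L'->B->R'->B->plug->B
Char 3 ('C'): step: R->2, L=2; C->plug->C->R->F->L->G->refl->D->L'->A->R'->A->plug->D
Char 4 ('G'): step: R->3, L=2; G->plug->G->R->F->L->G->refl->D->L'->A->R'->D->plug->A
Char 5 ('F'): step: R->4, L=2; F->plug->F->R->E->L->E->refl->F->L'->D->R'->A->plug->D
Char 6 ('G'): step: R->5, L=2; G->plug->G->R->E->L->E->refl->F->L'->D->R'->E->plug->H
Char 7 ('H'): step: R->6, L=2; H->plug->E->R->E->L->E->refl->F->L'->D->R'->F->plug->F
Char 8 ('E'): step: R->7, L=2; E->plug->H->R->E->L->E->refl->F->L'->D->R'->D->plug->A
Char 9 ('G'): step: R->0, L->3 (L advanced); G->plug->G->R->D->L->D->refl->G->L'->A->R'->B->plug->B
Char 10 ('B'): step: R->1, L=3; B->plug->B->R->B->L->H->refl->C->L'->H->R'->A->plug->D
Char 11 ('G'): step: R->2, L=3; G->plug->G->R->D->L->D->refl->G->L'->A->R'->A->plug->D
Char 12 ('A'): step: R->3, L=3; A->plug->D->R->A->L->G->refl->D->L'->D->R'->C->plug->C
Final: ciphertext=HBDADHFABDDC, RIGHT=3, LEFT=3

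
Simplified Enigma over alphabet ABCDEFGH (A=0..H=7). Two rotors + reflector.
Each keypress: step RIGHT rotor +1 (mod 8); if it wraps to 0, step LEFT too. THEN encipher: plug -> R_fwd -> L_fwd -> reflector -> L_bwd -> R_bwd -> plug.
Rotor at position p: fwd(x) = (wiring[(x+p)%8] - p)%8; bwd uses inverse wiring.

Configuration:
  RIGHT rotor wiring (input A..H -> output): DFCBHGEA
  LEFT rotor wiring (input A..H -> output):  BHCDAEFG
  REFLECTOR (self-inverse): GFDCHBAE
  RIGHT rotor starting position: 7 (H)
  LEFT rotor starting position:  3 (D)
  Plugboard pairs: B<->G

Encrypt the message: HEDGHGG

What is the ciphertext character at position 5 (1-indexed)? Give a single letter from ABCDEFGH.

Char 1 ('H'): step: R->0, L->4 (L advanced); H->plug->H->R->A->L->E->refl->H->L'->H->R'->E->plug->E
Char 2 ('E'): step: R->1, L=4; E->plug->E->R->F->L->D->refl->C->L'->D->R'->F->plug->F
Char 3 ('D'): step: R->2, L=4; D->plug->D->R->E->L->F->refl->B->L'->C->R'->E->plug->E
Char 4 ('G'): step: R->3, L=4; G->plug->B->R->E->L->F->refl->B->L'->C->R'->G->plug->B
Char 5 ('H'): step: R->4, L=4; H->plug->H->R->F->L->D->refl->C->L'->D->R'->A->plug->A

A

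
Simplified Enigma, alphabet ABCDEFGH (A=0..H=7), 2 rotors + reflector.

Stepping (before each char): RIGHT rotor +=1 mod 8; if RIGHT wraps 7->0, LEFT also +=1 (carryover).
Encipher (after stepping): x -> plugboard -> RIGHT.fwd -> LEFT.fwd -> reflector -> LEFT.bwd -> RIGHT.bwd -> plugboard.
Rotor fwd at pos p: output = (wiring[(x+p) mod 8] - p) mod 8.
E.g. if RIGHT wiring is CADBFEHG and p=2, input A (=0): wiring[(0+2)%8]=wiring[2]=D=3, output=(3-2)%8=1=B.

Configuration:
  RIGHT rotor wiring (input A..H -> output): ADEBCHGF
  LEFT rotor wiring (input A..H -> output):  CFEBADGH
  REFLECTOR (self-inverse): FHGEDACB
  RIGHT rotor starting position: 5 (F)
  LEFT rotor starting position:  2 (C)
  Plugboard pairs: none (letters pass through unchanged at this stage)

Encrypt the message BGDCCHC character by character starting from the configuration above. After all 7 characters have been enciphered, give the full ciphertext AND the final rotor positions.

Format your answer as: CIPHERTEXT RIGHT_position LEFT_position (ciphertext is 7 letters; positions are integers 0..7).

Answer: GEEEGED 4 3

Derivation:
Char 1 ('B'): step: R->6, L=2; B->plug->B->R->H->L->D->refl->E->L'->E->R'->G->plug->G
Char 2 ('G'): step: R->7, L=2; G->plug->G->R->A->L->C->refl->G->L'->C->R'->E->plug->E
Char 3 ('D'): step: R->0, L->3 (L advanced); D->plug->D->R->B->L->F->refl->A->L'->C->R'->E->plug->E
Char 4 ('C'): step: R->1, L=3; C->plug->C->R->A->L->G->refl->C->L'->G->R'->E->plug->E
Char 5 ('C'): step: R->2, L=3; C->plug->C->R->A->L->G->refl->C->L'->G->R'->G->plug->G
Char 6 ('H'): step: R->3, L=3; H->plug->H->R->B->L->F->refl->A->L'->C->R'->E->plug->E
Char 7 ('C'): step: R->4, L=3; C->plug->C->R->C->L->A->refl->F->L'->B->R'->D->plug->D
Final: ciphertext=GEEEGED, RIGHT=4, LEFT=3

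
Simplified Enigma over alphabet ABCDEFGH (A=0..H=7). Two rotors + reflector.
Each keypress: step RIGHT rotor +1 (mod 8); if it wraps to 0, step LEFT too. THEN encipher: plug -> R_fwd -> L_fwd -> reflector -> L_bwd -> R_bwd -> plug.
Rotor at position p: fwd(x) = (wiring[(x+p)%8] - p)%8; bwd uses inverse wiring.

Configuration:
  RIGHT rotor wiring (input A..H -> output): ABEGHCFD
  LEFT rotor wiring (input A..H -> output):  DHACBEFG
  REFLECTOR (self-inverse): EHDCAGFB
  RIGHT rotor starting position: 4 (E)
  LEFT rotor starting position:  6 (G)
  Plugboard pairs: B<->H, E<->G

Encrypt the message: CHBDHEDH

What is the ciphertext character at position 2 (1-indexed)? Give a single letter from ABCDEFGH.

Char 1 ('C'): step: R->5, L=6; C->plug->C->R->G->L->D->refl->C->L'->E->R'->E->plug->G
Char 2 ('H'): step: R->6, L=6; H->plug->B->R->F->L->E->refl->A->L'->B->R'->G->plug->E

E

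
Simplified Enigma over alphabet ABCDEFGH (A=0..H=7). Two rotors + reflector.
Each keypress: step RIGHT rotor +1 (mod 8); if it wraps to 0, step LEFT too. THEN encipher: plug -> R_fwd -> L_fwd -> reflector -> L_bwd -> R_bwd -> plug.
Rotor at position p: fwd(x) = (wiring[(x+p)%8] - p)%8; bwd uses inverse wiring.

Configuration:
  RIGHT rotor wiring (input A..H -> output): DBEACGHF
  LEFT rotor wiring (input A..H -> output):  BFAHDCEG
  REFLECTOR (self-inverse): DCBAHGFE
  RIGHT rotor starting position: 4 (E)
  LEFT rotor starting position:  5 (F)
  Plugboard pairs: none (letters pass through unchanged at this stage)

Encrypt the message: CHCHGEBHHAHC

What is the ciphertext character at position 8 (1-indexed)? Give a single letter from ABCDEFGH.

Char 1 ('C'): step: R->5, L=5; C->plug->C->R->A->L->F->refl->G->L'->H->R'->F->plug->F
Char 2 ('H'): step: R->6, L=5; H->plug->H->R->A->L->F->refl->G->L'->H->R'->B->plug->B
Char 3 ('C'): step: R->7, L=5; C->plug->C->R->C->L->B->refl->C->L'->G->R'->A->plug->A
Char 4 ('H'): step: R->0, L->6 (L advanced); H->plug->H->R->F->L->B->refl->C->L'->E->R'->C->plug->C
Char 5 ('G'): step: R->1, L=6; G->plug->G->R->E->L->C->refl->B->L'->F->R'->E->plug->E
Char 6 ('E'): step: R->2, L=6; E->plug->E->R->F->L->B->refl->C->L'->E->R'->D->plug->D
Char 7 ('B'): step: R->3, L=6; B->plug->B->R->H->L->E->refl->H->L'->D->R'->C->plug->C
Char 8 ('H'): step: R->4, L=6; H->plug->H->R->E->L->C->refl->B->L'->F->R'->F->plug->F

F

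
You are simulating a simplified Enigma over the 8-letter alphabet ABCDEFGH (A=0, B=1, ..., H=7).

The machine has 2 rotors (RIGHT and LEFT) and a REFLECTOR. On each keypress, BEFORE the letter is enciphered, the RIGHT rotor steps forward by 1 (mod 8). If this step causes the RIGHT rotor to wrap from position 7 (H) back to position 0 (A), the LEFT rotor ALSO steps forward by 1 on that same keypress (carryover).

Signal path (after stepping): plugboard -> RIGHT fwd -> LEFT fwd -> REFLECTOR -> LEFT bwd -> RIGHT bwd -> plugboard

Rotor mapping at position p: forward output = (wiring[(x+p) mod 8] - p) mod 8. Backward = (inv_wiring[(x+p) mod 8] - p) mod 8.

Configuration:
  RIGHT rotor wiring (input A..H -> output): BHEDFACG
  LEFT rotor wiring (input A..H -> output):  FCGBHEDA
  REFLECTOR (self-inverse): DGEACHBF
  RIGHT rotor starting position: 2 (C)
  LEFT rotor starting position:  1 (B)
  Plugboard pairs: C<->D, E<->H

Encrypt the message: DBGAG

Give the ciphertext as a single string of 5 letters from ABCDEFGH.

Answer: CCDEF

Derivation:
Char 1 ('D'): step: R->3, L=1; D->plug->C->R->F->L->C->refl->E->L'->H->R'->D->plug->C
Char 2 ('B'): step: R->4, L=1; B->plug->B->R->E->L->D->refl->A->L'->C->R'->D->plug->C
Char 3 ('G'): step: R->5, L=1; G->plug->G->R->G->L->H->refl->F->L'->B->R'->C->plug->D
Char 4 ('A'): step: R->6, L=1; A->plug->A->R->E->L->D->refl->A->L'->C->R'->H->plug->E
Char 5 ('G'): step: R->7, L=1; G->plug->G->R->B->L->F->refl->H->L'->G->R'->F->plug->F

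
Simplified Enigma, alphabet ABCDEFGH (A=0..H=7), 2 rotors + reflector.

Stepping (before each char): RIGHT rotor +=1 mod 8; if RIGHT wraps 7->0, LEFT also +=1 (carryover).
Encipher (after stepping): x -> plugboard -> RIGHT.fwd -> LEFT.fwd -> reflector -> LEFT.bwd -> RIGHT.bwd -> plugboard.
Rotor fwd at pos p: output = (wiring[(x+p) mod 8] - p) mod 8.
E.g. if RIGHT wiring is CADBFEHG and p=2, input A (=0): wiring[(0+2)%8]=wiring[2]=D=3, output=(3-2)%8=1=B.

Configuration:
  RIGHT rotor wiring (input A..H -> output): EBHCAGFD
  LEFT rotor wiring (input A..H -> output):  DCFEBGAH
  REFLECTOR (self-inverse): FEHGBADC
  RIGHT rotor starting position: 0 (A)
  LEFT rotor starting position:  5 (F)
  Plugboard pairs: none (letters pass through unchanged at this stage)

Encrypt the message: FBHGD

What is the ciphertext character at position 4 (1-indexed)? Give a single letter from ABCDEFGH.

Char 1 ('F'): step: R->1, L=5; F->plug->F->R->E->L->F->refl->A->L'->F->R'->E->plug->E
Char 2 ('B'): step: R->2, L=5; B->plug->B->R->A->L->B->refl->E->L'->H->R'->H->plug->H
Char 3 ('H'): step: R->3, L=5; H->plug->H->R->E->L->F->refl->A->L'->F->R'->B->plug->B
Char 4 ('G'): step: R->4, L=5; G->plug->G->R->D->L->G->refl->D->L'->B->R'->C->plug->C

C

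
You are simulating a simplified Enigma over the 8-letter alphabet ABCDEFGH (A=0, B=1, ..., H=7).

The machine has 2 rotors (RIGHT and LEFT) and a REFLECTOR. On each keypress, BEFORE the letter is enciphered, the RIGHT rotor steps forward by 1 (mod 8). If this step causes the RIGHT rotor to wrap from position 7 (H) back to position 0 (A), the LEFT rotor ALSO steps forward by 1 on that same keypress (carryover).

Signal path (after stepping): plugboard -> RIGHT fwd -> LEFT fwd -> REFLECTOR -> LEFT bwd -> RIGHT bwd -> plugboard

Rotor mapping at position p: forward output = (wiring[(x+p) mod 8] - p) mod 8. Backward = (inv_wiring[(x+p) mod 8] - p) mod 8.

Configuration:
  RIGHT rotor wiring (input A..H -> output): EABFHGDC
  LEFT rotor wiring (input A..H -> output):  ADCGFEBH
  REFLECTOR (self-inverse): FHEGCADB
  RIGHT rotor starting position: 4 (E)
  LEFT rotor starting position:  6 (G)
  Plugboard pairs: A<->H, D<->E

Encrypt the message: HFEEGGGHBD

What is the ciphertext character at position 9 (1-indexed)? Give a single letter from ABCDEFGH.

Char 1 ('H'): step: R->5, L=6; H->plug->A->R->B->L->B->refl->H->L'->G->R'->B->plug->B
Char 2 ('F'): step: R->6, L=6; F->plug->F->R->H->L->G->refl->D->L'->A->R'->H->plug->A
Char 3 ('E'): step: R->7, L=6; E->plug->D->R->C->L->C->refl->E->L'->E->R'->H->plug->A
Char 4 ('E'): step: R->0, L->7 (L advanced); E->plug->D->R->F->L->G->refl->D->L'->D->R'->G->plug->G
Char 5 ('G'): step: R->1, L=7; G->plug->G->R->B->L->B->refl->H->L'->E->R'->C->plug->C
Char 6 ('G'): step: R->2, L=7; G->plug->G->R->C->L->E->refl->C->L'->H->R'->A->plug->H
Char 7 ('G'): step: R->3, L=7; G->plug->G->R->F->L->G->refl->D->L'->D->R'->C->plug->C
Char 8 ('H'): step: R->4, L=7; H->plug->A->R->D->L->D->refl->G->L'->F->R'->G->plug->G
Char 9 ('B'): step: R->5, L=7; B->plug->B->R->G->L->F->refl->A->L'->A->R'->G->plug->G

G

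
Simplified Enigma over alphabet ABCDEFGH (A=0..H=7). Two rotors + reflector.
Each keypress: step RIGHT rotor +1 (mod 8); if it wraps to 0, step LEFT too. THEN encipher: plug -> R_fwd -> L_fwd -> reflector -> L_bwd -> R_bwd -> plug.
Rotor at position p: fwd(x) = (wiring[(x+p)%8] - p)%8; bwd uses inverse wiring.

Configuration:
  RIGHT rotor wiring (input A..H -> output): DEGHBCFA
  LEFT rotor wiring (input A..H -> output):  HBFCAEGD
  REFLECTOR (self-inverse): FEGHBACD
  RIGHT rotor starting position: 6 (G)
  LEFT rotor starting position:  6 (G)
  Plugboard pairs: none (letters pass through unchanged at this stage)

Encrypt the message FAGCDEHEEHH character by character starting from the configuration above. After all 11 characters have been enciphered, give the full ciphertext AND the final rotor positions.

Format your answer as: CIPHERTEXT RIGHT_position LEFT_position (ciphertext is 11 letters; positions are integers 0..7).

Char 1 ('F'): step: R->7, L=6; F->plug->F->R->C->L->B->refl->E->L'->F->R'->C->plug->C
Char 2 ('A'): step: R->0, L->7 (L advanced); A->plug->A->R->D->L->G->refl->C->L'->C->R'->F->plug->F
Char 3 ('G'): step: R->1, L=7; G->plug->G->R->H->L->H->refl->D->L'->E->R'->F->plug->F
Char 4 ('C'): step: R->2, L=7; C->plug->C->R->H->L->H->refl->D->L'->E->R'->A->plug->A
Char 5 ('D'): step: R->3, L=7; D->plug->D->R->C->L->C->refl->G->L'->D->R'->H->plug->H
Char 6 ('E'): step: R->4, L=7; E->plug->E->R->H->L->H->refl->D->L'->E->R'->D->plug->D
Char 7 ('H'): step: R->5, L=7; H->plug->H->R->E->L->D->refl->H->L'->H->R'->E->plug->E
Char 8 ('E'): step: R->6, L=7; E->plug->E->R->A->L->E->refl->B->L'->F->R'->C->plug->C
Char 9 ('E'): step: R->7, L=7; E->plug->E->R->A->L->E->refl->B->L'->F->R'->C->plug->C
Char 10 ('H'): step: R->0, L->0 (L advanced); H->plug->H->R->A->L->H->refl->D->L'->H->R'->D->plug->D
Char 11 ('H'): step: R->1, L=0; H->plug->H->R->C->L->F->refl->A->L'->E->R'->F->plug->F
Final: ciphertext=CFFAHDECCDF, RIGHT=1, LEFT=0

Answer: CFFAHDECCDF 1 0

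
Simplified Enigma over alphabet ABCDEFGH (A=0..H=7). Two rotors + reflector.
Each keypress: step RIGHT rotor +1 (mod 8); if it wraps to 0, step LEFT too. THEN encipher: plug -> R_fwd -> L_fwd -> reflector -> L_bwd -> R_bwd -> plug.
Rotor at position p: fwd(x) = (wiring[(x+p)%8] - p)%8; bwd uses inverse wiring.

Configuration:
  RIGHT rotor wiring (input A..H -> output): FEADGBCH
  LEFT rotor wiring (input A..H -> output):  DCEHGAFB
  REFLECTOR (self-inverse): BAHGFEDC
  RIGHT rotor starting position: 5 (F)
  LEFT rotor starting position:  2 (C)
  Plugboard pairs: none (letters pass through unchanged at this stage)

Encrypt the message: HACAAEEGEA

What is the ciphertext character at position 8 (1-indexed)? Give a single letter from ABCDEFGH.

Char 1 ('H'): step: R->6, L=2; H->plug->H->R->D->L->G->refl->D->L'->E->R'->A->plug->A
Char 2 ('A'): step: R->7, L=2; A->plug->A->R->A->L->C->refl->H->L'->F->R'->C->plug->C
Char 3 ('C'): step: R->0, L->3 (L advanced); C->plug->C->R->A->L->E->refl->F->L'->C->R'->G->plug->G
Char 4 ('A'): step: R->1, L=3; A->plug->A->R->D->L->C->refl->H->L'->G->R'->G->plug->G
Char 5 ('A'): step: R->2, L=3; A->plug->A->R->G->L->H->refl->C->L'->D->R'->G->plug->G
Char 6 ('E'): step: R->3, L=3; E->plug->E->R->E->L->G->refl->D->L'->B->R'->G->plug->G
Char 7 ('E'): step: R->4, L=3; E->plug->E->R->B->L->D->refl->G->L'->E->R'->G->plug->G
Char 8 ('G'): step: R->5, L=3; G->plug->G->R->G->L->H->refl->C->L'->D->R'->F->plug->F

F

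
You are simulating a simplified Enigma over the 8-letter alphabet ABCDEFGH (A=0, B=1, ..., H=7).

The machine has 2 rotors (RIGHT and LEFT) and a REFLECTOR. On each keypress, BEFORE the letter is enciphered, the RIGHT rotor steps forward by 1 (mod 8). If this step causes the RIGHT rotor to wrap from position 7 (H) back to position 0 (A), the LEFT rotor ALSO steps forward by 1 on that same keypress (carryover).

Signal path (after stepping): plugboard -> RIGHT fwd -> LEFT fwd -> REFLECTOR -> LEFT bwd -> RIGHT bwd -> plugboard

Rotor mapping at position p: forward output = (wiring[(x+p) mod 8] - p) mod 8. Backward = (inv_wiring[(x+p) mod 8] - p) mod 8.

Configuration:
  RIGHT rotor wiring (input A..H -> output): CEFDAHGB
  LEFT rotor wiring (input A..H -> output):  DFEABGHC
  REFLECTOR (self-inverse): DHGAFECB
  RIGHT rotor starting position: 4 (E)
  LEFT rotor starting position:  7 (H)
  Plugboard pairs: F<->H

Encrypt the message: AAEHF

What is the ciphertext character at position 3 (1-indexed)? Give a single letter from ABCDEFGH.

Char 1 ('A'): step: R->5, L=7; A->plug->A->R->C->L->G->refl->C->L'->F->R'->D->plug->D
Char 2 ('A'): step: R->6, L=7; A->plug->A->R->A->L->D->refl->A->L'->H->R'->E->plug->E
Char 3 ('E'): step: R->7, L=7; E->plug->E->R->E->L->B->refl->H->L'->G->R'->D->plug->D

D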